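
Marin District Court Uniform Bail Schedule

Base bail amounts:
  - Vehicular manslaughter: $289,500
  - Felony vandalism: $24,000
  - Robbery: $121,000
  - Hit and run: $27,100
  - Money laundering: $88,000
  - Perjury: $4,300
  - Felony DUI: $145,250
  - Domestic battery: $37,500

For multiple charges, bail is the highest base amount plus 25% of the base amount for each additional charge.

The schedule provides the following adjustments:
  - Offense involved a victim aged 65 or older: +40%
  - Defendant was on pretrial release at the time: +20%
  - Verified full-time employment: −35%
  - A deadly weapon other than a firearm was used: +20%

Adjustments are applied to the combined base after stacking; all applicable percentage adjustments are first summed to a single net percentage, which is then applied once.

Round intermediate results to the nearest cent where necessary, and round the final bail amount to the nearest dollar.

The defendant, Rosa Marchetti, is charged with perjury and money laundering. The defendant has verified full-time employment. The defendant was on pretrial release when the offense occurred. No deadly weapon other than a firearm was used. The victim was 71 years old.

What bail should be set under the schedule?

Base amounts from the schedule: perjury $4,300; money laundering $88,000.
Stacking rule: highest base plus 25% of each additional charge. Highest is money laundering at $88,000. Additional: $4,300 × 25% = $1,075. Combined base = $88,000 + $1,075 = $89,075.
Net percentage adjustment: +40% +20% −35% = +25%. $89,075 × 1.25 = $111,343.75.
Rounded to the nearest dollar: $111,344.

$111,344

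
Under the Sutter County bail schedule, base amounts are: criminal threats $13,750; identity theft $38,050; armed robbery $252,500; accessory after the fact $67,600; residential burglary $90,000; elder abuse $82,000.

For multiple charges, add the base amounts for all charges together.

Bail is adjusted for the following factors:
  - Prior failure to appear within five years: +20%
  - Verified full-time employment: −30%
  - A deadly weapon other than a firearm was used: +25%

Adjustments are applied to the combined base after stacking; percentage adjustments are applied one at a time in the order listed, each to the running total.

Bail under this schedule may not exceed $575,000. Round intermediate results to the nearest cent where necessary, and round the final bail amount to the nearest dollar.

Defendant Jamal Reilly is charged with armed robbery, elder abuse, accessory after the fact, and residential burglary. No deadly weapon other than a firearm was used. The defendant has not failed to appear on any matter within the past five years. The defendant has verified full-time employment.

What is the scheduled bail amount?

Base amounts from the schedule: armed robbery $252,500; elder abuse $82,000; accessory after the fact $67,600; residential burglary $90,000.
Stacking rule: sum of all bases. $252,500 + $82,000 + $67,600 + $90,000 = $492,100.
Verified full-time employment (−30%): $492,100 × 0.7 = $344,470.
$344,470 is within the $575,000 maximum.

$344,470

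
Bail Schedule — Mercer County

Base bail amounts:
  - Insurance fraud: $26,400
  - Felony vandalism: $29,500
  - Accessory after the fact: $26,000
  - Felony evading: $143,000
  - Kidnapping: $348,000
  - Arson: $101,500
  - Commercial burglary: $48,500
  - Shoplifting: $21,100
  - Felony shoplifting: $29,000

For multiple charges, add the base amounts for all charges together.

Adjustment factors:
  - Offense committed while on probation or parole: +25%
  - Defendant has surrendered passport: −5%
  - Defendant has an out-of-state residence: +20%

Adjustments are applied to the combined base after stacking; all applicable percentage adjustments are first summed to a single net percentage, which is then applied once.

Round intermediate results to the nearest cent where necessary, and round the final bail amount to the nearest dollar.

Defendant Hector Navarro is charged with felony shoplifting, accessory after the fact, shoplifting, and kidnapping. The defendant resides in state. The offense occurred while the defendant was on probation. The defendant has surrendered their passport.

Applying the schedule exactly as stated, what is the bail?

Base amounts from the schedule: felony shoplifting $29,000; accessory after the fact $26,000; shoplifting $21,100; kidnapping $348,000.
Stacking rule: sum of all bases. $29,000 + $26,000 + $21,100 + $348,000 = $424,100.
Net percentage adjustment: +25% −5% = +20%. $424,100 × 1.2 = $508,920.

$508,920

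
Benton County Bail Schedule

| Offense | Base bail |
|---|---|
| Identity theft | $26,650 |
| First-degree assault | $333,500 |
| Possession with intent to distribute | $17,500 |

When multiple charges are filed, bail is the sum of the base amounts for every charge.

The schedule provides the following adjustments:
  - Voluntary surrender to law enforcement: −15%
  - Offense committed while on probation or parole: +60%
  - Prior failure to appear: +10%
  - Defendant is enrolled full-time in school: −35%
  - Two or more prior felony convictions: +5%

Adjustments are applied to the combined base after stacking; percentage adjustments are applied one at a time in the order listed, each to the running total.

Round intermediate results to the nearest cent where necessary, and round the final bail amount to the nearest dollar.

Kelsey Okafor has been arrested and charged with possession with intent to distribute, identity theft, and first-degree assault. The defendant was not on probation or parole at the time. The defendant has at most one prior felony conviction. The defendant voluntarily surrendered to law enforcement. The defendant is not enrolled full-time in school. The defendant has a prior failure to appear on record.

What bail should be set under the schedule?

Base amounts from the schedule: possession with intent to distribute $17,500; identity theft $26,650; first-degree assault $333,500.
Stacking rule: sum of all bases. $17,500 + $26,650 + $333,500 = $377,650.
Voluntary surrender to law enforcement (−15%): $377,650 × 0.85 = $321,002.50.
Prior failure to appear (+10%): $321,002.50 × 1.1 = $353,102.75.
Rounded to the nearest dollar: $353,103.

$353,103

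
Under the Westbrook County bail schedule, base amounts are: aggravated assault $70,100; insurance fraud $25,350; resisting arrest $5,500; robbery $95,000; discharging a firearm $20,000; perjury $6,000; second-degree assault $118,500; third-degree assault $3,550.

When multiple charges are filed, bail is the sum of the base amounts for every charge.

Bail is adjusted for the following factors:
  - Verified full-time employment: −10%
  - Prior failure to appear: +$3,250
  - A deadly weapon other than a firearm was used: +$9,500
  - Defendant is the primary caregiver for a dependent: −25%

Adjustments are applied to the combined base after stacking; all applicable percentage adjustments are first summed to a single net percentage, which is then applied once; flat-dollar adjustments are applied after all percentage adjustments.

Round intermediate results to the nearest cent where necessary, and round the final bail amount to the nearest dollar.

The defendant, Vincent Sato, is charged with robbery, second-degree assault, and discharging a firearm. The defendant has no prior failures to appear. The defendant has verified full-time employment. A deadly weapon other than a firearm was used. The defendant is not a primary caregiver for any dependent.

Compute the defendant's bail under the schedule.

Base amounts from the schedule: robbery $95,000; second-degree assault $118,500; discharging a firearm $20,000.
Stacking rule: sum of all bases. $95,000 + $118,500 + $20,000 = $233,500.
Verified full-time employment (−10%): $233,500 × 0.9 = $210,150.
A deadly weapon other than a firearm was used (+$9,500 flat): $210,150 + $9,500 = $219,650.

$219,650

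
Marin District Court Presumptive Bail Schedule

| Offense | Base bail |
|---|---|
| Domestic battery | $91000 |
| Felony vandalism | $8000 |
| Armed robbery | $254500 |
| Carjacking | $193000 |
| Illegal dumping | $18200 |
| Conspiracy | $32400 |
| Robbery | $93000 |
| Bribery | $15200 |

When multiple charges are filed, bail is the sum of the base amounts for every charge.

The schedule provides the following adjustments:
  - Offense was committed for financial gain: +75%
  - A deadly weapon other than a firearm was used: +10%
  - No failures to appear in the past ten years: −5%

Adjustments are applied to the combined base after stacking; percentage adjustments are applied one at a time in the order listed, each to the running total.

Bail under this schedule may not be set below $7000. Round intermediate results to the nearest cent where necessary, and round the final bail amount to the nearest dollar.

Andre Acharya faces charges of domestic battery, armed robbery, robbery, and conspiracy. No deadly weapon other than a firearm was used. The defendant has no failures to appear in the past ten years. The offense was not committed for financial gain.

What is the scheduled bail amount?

Base amounts from the schedule: domestic battery $91000; armed robbery $254500; robbery $93000; conspiracy $32400.
Stacking rule: sum of all bases. $91000 + $254500 + $93000 + $32400 = $470900.
No failures to appear in the past ten years (−5%): $470900 × 0.95 = $447355.
$447355 is at or above the $7000 minimum.

$447355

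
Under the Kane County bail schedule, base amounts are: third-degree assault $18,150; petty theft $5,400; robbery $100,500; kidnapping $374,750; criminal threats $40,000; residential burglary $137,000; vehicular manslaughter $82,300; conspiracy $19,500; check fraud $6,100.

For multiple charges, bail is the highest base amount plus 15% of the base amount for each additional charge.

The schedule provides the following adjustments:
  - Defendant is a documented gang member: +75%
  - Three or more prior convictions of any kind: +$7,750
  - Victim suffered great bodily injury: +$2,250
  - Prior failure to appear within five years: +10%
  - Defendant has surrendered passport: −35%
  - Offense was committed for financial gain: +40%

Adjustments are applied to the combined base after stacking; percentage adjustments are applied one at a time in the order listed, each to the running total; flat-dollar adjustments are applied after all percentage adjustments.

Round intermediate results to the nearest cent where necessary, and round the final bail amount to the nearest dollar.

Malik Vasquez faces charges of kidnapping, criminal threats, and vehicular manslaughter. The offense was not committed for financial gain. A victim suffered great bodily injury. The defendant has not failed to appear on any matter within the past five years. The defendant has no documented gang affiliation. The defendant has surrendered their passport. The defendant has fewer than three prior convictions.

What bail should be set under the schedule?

Base amounts from the schedule: kidnapping $374,750; criminal threats $40,000; vehicular manslaughter $82,300.
Stacking rule: highest base plus 15% of each additional charge. Highest is kidnapping at $374,750. Additional: $40,000 × 15% = $6,000; $82,300 × 15% = $12,345. Combined base = $374,750 + $18,345 = $393,095.
Defendant has surrendered passport (−35%): $393,095 × 0.65 = $255,511.75.
Victim suffered great bodily injury (+$2,250 flat): $255,511.75 + $2,250 = $257,761.75.
Rounded to the nearest dollar: $257,762.

$257,762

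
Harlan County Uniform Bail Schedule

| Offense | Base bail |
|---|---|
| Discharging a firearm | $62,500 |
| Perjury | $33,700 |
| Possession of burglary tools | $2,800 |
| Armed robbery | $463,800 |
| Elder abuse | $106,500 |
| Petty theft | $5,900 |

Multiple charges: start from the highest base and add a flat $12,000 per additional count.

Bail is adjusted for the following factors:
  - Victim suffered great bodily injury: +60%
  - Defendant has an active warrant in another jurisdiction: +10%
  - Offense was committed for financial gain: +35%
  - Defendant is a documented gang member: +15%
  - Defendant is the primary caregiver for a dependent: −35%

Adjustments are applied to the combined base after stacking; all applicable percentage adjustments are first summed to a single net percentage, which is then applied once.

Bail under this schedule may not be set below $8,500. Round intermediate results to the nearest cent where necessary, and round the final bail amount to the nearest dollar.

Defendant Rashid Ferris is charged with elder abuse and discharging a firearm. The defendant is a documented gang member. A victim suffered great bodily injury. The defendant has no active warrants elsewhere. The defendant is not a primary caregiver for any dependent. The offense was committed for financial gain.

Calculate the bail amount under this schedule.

Base amounts from the schedule: elder abuse $106,500; discharging a firearm $62,500.
Stacking rule: highest base plus $12,000 per additional charge. Highest is elder abuse at $106,500; 1 additional charge → +$12,000. Combined base = $118,500.
Net percentage adjustment: +60% +35% +15% = +110%. $118,500 × 2.1 = $248,850.
$248,850 is at or above the $8,500 minimum.

$248,850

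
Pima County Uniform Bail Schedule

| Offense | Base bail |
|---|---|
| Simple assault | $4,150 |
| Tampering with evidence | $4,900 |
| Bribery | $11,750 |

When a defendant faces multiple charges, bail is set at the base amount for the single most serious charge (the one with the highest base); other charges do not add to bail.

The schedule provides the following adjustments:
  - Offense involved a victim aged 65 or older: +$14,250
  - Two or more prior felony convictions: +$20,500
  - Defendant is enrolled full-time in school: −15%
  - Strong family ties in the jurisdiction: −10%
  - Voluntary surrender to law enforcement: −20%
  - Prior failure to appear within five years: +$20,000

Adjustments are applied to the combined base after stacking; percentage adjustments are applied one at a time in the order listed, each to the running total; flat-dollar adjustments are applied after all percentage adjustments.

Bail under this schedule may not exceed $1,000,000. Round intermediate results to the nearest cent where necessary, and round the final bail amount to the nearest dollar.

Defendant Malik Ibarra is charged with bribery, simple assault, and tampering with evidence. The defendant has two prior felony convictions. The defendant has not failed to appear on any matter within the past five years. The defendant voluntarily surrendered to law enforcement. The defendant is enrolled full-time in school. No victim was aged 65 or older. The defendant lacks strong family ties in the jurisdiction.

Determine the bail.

$28,490

Base amounts from the schedule: bribery $11,750; simple assault $4,150; tampering with evidence $4,900.
Stacking rule: use the highest base only. Highest is bribery at $11,750. Combined base = $11,750.
Defendant is enrolled full-time in school (−15%): $11,750 × 0.85 = $9,987.50.
Voluntary surrender to law enforcement (−20%): $9,987.50 × 0.8 = $7,990.
Two or more prior felony convictions (+$20,500 flat): $7,990 + $20,500 = $28,490.
$28,490 is within the $1,000,000 maximum.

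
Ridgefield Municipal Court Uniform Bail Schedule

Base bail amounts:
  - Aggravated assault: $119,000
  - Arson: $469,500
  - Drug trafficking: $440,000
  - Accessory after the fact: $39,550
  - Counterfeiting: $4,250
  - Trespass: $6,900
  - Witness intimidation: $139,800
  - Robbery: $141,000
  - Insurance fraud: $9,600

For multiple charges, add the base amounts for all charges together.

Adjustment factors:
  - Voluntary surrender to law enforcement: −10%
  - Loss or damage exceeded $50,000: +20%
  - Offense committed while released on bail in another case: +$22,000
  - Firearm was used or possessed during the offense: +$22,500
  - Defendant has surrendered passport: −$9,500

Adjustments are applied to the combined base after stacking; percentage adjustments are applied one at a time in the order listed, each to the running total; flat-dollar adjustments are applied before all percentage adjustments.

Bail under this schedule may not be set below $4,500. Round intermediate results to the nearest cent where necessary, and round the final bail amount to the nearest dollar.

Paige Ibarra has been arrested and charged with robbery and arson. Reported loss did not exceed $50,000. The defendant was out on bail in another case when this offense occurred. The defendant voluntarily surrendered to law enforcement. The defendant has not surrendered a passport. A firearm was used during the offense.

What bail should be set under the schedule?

$589,500

Base amounts from the schedule: robbery $141,000; arson $469,500.
Stacking rule: sum of all bases. $141,000 + $469,500 = $610,500.
Offense committed while released on bail in another case (+$22,000 flat): $610,500 + $22,000 = $632,500.
Firearm was used or possessed during the offense (+$22,500 flat): $632,500 + $22,500 = $655,000.
Voluntary surrender to law enforcement (−10%): $655,000 × 0.9 = $589,500.
$589,500 is at or above the $4,500 minimum.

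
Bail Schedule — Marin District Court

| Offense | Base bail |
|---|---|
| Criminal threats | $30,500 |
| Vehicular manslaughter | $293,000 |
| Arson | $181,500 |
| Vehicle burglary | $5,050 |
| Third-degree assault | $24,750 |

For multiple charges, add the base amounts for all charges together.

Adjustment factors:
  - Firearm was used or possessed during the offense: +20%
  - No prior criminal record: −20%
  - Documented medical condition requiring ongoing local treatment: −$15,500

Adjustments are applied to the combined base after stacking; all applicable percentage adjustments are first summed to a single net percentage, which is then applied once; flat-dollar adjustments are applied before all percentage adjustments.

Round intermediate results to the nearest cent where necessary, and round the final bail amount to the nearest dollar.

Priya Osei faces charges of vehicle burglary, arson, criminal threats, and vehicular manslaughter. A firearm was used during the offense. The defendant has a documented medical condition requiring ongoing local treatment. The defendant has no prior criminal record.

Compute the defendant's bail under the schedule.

$494,550

Base amounts from the schedule: vehicle burglary $5,050; arson $181,500; criminal threats $30,500; vehicular manslaughter $293,000.
Stacking rule: sum of all bases. $5,050 + $181,500 + $30,500 + $293,000 = $510,050.
Documented medical condition requiring ongoing local treatment (−$15,500 flat): $510,050 − $15,500 = $494,550.
Net percentage adjustment: +20% −20% = +0%. $494,550 × 1 = $494,550.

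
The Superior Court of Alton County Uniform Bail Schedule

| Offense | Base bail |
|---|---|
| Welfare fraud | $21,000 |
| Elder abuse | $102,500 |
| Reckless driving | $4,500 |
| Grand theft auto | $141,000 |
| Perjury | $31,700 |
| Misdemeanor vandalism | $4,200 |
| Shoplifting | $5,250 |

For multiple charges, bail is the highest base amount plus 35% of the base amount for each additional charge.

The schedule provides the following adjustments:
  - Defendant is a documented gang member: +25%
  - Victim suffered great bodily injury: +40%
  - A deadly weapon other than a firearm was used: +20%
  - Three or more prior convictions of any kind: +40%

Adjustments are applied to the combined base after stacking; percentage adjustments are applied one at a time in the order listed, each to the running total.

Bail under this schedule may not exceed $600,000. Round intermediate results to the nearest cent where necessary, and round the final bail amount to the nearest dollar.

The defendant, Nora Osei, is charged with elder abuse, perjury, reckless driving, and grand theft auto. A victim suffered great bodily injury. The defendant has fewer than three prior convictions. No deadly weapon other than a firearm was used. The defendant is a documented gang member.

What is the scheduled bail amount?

Base amounts from the schedule: elder abuse $102,500; perjury $31,700; reckless driving $4,500; grand theft auto $141,000.
Stacking rule: highest base plus 35% of each additional charge. Highest is grand theft auto at $141,000. Additional: $102,500 × 35% = $35,875; $31,700 × 35% = $11,095; $4,500 × 35% = $1,575. Combined base = $141,000 + $48,545 = $189,545.
Defendant is a documented gang member (+25%): $189,545 × 1.25 = $236,931.25.
Victim suffered great bodily injury (+40%): $236,931.25 × 1.4 = $331,703.75.
$331,703.75 is within the $600,000 maximum.
Rounded to the nearest dollar: $331,704.

$331,704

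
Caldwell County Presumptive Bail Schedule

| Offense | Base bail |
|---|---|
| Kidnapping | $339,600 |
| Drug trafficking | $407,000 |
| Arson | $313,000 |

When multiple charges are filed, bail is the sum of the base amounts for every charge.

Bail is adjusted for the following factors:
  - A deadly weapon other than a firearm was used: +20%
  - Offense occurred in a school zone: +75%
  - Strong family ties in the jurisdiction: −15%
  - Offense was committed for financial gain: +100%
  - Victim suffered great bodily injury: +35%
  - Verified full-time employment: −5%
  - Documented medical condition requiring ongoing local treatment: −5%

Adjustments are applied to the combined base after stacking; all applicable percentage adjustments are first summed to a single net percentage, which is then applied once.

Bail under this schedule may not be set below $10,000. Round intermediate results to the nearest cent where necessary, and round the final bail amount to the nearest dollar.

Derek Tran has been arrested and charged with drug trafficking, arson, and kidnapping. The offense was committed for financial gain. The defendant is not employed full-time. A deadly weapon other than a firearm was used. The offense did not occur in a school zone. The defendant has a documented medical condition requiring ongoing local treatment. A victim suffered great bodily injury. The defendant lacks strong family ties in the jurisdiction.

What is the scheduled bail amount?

Base amounts from the schedule: drug trafficking $407,000; arson $313,000; kidnapping $339,600.
Stacking rule: sum of all bases. $407,000 + $313,000 + $339,600 = $1,059,600.
Net percentage adjustment: +20% +100% +35% −5% = +150%. $1,059,600 × 2.5 = $2,649,000.
$2,649,000 is at or above the $10,000 minimum.

$2,649,000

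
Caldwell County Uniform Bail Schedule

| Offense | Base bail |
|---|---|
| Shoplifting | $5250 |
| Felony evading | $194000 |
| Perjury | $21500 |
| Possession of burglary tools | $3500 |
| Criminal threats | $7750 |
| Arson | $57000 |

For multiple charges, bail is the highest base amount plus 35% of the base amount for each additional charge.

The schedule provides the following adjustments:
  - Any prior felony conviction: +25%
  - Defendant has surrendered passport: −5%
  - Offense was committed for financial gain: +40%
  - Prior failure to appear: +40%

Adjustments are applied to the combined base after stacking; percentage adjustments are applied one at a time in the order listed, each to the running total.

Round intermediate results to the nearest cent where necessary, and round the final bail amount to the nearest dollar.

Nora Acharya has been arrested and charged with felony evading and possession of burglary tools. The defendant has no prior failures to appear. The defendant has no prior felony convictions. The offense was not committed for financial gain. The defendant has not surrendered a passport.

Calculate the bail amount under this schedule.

$195225

Base amounts from the schedule: felony evading $194000; possession of burglary tools $3500.
Stacking rule: highest base plus 35% of each additional charge. Highest is felony evading at $194000. Additional: $3500 × 35% = $1225. Combined base = $194000 + $1225 = $195225.
No adjustment factors apply to this defendant.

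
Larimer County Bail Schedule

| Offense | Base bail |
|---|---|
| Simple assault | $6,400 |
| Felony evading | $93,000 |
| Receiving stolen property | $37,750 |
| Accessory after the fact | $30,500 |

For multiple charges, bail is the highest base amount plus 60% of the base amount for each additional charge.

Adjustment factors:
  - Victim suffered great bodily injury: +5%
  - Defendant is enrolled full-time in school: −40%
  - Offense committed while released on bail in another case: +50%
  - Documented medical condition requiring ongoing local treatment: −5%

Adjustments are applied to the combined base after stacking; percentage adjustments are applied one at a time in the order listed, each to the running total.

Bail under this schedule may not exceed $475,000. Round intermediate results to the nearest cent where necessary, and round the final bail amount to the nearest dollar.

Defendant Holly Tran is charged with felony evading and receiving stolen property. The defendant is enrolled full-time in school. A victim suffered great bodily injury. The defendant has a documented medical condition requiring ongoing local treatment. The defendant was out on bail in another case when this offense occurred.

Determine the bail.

Base amounts from the schedule: felony evading $93,000; receiving stolen property $37,750.
Stacking rule: highest base plus 60% of each additional charge. Highest is felony evading at $93,000. Additional: $37,750 × 60% = $22,650. Combined base = $93,000 + $22,650 = $115,650.
Victim suffered great bodily injury (+5%): $115,650 × 1.05 = $121,432.50.
Defendant is enrolled full-time in school (−40%): $121,432.50 × 0.6 = $72,859.50.
Offense committed while released on bail in another case (+50%): $72,859.50 × 1.5 = $109,289.25.
Documented medical condition requiring ongoing local treatment (−5%): $109,289.25 × 0.95 = $103,824.79.
$103,824.79 is within the $475,000 maximum.
Rounded to the nearest dollar: $103,825.

$103,825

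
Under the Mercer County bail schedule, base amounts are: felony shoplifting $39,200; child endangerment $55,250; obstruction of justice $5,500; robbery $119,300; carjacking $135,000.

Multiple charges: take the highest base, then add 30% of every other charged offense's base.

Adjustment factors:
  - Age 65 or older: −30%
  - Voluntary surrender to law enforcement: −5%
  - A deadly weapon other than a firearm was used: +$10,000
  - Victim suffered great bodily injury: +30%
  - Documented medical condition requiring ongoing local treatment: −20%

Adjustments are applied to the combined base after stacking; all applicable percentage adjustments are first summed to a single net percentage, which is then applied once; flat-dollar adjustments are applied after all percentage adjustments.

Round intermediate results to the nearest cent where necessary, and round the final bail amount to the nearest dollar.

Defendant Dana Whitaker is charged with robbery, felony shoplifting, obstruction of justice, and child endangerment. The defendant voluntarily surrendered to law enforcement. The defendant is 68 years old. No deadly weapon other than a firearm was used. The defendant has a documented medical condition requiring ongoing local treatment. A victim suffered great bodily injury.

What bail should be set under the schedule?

Base amounts from the schedule: robbery $119,300; felony shoplifting $39,200; obstruction of justice $5,500; child endangerment $55,250.
Stacking rule: highest base plus 30% of each additional charge. Highest is robbery at $119,300. Additional: $39,200 × 30% = $11,760; $5,500 × 30% = $1,650; $55,250 × 30% = $16,575. Combined base = $119,300 + $29,985 = $149,285.
Net percentage adjustment: −30% −5% +30% −20% = −25%. $149,285 × 0.75 = $111,963.75.
Rounded to the nearest dollar: $111,964.

$111,964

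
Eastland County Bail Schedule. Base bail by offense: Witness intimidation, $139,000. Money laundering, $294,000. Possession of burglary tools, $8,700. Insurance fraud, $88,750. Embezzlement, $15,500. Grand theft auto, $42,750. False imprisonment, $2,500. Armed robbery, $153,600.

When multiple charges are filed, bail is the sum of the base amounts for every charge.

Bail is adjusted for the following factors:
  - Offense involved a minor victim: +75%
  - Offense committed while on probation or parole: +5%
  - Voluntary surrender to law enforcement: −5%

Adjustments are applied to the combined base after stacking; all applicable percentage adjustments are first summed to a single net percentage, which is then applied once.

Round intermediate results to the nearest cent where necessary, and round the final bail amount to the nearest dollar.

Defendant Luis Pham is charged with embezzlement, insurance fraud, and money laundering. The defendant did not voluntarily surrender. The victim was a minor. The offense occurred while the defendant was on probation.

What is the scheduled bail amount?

Base amounts from the schedule: embezzlement $15,500; insurance fraud $88,750; money laundering $294,000.
Stacking rule: sum of all bases. $15,500 + $88,750 + $294,000 = $398,250.
Net percentage adjustment: +75% +5% = +80%. $398,250 × 1.8 = $716,850.

$716,850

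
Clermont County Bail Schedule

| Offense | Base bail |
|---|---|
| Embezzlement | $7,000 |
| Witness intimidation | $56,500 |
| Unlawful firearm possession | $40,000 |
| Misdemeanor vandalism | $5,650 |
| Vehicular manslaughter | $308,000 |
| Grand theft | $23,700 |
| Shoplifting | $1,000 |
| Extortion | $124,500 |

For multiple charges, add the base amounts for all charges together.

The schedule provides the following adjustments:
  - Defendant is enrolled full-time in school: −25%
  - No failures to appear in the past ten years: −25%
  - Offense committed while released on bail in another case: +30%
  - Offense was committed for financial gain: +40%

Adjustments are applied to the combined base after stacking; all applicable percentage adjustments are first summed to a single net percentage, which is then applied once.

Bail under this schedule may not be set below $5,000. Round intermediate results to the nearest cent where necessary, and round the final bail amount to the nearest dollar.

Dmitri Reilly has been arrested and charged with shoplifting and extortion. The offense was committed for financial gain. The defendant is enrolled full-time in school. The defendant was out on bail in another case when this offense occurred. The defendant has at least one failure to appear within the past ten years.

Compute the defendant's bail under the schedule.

Base amounts from the schedule: shoplifting $1,000; extortion $124,500.
Stacking rule: sum of all bases. $1,000 + $124,500 = $125,500.
Net percentage adjustment: −25% +30% +40% = +45%. $125,500 × 1.45 = $181,975.
$181,975 is at or above the $5,000 minimum.

$181,975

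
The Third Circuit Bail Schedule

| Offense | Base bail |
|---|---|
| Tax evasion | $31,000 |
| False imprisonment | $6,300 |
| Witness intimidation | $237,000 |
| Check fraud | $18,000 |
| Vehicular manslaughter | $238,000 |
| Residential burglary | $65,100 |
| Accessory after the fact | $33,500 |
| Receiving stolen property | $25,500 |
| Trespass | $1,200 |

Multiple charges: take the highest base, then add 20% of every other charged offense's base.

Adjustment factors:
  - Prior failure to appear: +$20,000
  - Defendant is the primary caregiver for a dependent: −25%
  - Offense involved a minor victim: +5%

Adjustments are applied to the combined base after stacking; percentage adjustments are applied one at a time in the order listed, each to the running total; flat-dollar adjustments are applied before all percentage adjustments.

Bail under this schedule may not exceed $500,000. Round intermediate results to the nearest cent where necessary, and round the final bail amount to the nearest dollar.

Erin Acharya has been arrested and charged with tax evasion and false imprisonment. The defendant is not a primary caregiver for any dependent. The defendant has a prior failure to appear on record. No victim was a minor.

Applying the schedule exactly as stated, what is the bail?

Base amounts from the schedule: tax evasion $31,000; false imprisonment $6,300.
Stacking rule: highest base plus 20% of each additional charge. Highest is tax evasion at $31,000. Additional: $6,300 × 20% = $1,260. Combined base = $31,000 + $1,260 = $32,260.
Prior failure to appear (+$20,000 flat): $32,260 + $20,000 = $52,260.
$52,260 is within the $500,000 maximum.

$52,260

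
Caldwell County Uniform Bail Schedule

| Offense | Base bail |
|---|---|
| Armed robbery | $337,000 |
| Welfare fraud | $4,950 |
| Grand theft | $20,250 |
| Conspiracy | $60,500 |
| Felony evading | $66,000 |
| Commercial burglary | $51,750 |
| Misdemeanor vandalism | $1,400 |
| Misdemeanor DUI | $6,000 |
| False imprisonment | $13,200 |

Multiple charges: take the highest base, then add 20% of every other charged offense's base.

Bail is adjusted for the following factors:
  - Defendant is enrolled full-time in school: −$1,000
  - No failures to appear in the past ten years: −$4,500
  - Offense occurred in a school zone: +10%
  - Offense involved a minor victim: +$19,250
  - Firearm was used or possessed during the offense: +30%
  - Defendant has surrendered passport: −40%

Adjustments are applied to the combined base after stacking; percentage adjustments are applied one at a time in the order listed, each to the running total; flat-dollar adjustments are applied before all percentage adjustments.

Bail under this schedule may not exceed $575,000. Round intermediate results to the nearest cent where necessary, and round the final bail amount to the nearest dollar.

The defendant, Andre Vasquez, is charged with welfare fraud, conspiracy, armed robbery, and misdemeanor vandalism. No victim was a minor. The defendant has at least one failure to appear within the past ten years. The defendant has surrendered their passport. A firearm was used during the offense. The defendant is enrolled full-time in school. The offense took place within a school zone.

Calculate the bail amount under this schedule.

$299,759

Base amounts from the schedule: welfare fraud $4,950; conspiracy $60,500; armed robbery $337,000; misdemeanor vandalism $1,400.
Stacking rule: highest base plus 20% of each additional charge. Highest is armed robbery at $337,000. Additional: $4,950 × 20% = $990; $60,500 × 20% = $12,100; $1,400 × 20% = $280. Combined base = $337,000 + $13,370 = $350,370.
Defendant is enrolled full-time in school (−$1,000 flat): $350,370 − $1,000 = $349,370.
Offense occurred in a school zone (+10%): $349,370 × 1.1 = $384,307.
Firearm was used or possessed during the offense (+30%): $384,307 × 1.3 = $499,599.10.
Defendant has surrendered passport (−40%): $499,599.10 × 0.6 = $299,759.46.
$299,759.46 is within the $575,000 maximum.
Rounded to the nearest dollar: $299,759.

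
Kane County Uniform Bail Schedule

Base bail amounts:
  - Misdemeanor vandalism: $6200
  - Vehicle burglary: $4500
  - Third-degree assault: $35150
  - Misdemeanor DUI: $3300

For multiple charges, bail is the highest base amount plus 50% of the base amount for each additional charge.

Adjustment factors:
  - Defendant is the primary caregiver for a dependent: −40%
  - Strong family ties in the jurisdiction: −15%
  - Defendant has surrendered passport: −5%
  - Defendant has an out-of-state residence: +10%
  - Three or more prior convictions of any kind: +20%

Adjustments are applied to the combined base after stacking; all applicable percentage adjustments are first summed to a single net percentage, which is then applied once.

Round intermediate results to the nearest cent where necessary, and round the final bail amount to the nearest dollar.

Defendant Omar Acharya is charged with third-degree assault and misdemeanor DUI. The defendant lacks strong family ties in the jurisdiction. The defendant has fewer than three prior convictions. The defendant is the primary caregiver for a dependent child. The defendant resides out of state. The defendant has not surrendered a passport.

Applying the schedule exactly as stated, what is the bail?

$25760

Base amounts from the schedule: third-degree assault $35150; misdemeanor DUI $3300.
Stacking rule: highest base plus 50% of each additional charge. Highest is third-degree assault at $35150. Additional: $3300 × 50% = $1650. Combined base = $35150 + $1650 = $36800.
Net percentage adjustment: −40% +10% = −30%. $36800 × 0.7 = $25760.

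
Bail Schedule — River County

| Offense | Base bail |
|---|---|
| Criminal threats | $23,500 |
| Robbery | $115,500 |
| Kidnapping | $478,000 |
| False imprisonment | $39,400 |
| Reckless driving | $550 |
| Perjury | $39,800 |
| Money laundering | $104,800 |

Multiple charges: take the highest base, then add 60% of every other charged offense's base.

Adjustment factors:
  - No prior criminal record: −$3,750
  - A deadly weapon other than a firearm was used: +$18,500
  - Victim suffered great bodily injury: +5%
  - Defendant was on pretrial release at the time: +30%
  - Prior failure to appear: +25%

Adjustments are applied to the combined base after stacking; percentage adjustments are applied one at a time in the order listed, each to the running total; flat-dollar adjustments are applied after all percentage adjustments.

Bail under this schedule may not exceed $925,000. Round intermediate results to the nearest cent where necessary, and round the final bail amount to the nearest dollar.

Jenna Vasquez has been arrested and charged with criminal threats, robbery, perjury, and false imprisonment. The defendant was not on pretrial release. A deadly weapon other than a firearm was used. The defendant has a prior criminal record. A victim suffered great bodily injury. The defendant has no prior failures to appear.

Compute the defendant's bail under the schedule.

$204,476

Base amounts from the schedule: criminal threats $23,500; robbery $115,500; perjury $39,800; false imprisonment $39,400.
Stacking rule: highest base plus 60% of each additional charge. Highest is robbery at $115,500. Additional: $23,500 × 60% = $14,100; $39,800 × 60% = $23,880; $39,400 × 60% = $23,640. Combined base = $115,500 + $61,620 = $177,120.
Victim suffered great bodily injury (+5%): $177,120 × 1.05 = $185,976.
A deadly weapon other than a firearm was used (+$18,500 flat): $185,976 + $18,500 = $204,476.
$204,476 is within the $925,000 maximum.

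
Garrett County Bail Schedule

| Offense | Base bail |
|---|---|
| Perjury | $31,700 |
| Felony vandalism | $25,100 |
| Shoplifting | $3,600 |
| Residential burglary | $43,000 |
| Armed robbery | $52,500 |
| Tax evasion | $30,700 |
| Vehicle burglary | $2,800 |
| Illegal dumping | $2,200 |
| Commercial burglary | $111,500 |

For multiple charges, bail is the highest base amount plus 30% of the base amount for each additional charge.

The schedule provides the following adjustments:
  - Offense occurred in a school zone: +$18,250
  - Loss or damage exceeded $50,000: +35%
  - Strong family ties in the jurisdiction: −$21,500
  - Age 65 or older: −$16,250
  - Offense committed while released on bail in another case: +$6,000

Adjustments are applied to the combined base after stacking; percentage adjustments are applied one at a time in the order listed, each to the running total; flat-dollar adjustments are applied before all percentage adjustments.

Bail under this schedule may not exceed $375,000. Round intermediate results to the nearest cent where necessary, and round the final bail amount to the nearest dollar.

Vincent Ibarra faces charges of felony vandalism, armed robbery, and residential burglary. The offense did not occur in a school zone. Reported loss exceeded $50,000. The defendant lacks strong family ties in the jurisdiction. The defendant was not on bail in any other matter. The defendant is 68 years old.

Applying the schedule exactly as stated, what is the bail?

$76,518

Base amounts from the schedule: felony vandalism $25,100; armed robbery $52,500; residential burglary $43,000.
Stacking rule: highest base plus 30% of each additional charge. Highest is armed robbery at $52,500. Additional: $25,100 × 30% = $7,530; $43,000 × 30% = $12,900. Combined base = $52,500 + $20,430 = $72,930.
Age 65 or older (−$16,250 flat): $72,930 − $16,250 = $56,680.
Loss or damage exceeded $50,000 (+35%): $56,680 × 1.35 = $76,518.
$76,518 is within the $375,000 maximum.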